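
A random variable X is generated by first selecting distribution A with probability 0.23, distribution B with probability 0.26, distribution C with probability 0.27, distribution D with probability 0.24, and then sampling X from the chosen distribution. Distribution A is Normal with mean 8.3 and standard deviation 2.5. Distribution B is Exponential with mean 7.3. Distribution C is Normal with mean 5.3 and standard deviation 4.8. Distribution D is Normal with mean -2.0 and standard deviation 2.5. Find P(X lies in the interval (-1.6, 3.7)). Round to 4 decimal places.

0.2924

Conditional on each component, P(-1.6 < X < 3.7): A: 0.0328466; B: 0.397609; C: 0.294153; D: 0.425137.
By total probability, P(-1.6 < X < 3.7) = 0.23·0.0328466 + 0.26·0.397609 + 0.27·0.294153 + 0.24·0.425137 = 0.292387.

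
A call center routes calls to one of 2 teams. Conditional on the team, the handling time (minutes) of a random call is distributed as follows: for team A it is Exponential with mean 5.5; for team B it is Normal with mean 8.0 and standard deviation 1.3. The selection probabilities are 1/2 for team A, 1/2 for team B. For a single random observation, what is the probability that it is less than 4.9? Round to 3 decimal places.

Conditional on each team, P(X < 4.9): A: 0.589717; B: 0.00854849.
By total probability, P(X < 4.9) = 0.5·0.589717 + 0.5·0.00854849 = 0.299133.

0.299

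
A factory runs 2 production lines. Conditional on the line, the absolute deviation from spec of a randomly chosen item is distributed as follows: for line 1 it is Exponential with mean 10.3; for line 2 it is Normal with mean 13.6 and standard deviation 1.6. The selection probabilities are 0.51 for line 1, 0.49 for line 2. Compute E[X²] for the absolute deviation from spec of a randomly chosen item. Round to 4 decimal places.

For each component E[X²] = Var + (mean)², giving 1: 212.18; 2: 187.52.
Overall E[X²] = 0.51·212.18 + 0.49·187.52 = 200.097.

200.0966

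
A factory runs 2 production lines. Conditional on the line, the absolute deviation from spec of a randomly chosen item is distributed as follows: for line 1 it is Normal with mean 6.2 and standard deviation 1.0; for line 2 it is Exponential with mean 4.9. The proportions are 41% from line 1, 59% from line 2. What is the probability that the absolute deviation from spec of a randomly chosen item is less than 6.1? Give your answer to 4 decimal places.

Conditional on each line, P(X < 6.1): 1: 0.460172; 2: 0.71203.
By total probability, P(X < 6.1) = 0.41·0.460172 + 0.59·0.71203 = 0.608768.

0.6088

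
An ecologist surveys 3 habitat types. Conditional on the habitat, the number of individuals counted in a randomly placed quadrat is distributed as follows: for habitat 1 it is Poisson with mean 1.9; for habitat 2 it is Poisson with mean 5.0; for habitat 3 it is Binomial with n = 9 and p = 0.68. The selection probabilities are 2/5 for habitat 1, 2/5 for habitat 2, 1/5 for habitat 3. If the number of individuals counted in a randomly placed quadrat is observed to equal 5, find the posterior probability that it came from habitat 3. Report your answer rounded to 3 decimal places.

0.318

Likelihoods P(X=5 | ·): 1: 0.0308622; 2: 0.175467; 3: 0.192095.
Posterior ∝ prior × likelihood. Numerator for 3: 0.2·0.192095 = 0.0384189.
Normalizing constant: 0.4·0.0308622 + 0.4·0.175467 + 0.2·0.192095 = 0.120951.
P(3 | observation) = 0.0384189 / 0.120951 = 0.317641.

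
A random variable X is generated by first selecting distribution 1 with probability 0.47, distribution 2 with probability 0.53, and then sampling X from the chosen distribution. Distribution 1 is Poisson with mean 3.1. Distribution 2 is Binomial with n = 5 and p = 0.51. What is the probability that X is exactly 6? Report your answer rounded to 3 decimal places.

0.026

Conditional on each component, P(X = 6): 1: 0.0555296; 2: 0.
By total probability, P(X = 6) = 0.47·0.0555296 + 0.53·0 = 0.0260989.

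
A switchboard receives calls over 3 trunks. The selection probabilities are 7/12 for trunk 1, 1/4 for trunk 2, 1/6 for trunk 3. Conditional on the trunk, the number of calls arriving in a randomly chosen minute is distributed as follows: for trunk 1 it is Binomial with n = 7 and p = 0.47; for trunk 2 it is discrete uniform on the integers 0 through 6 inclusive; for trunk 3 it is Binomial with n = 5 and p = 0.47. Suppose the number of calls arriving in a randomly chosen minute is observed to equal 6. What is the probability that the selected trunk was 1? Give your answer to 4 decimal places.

0.3951

Likelihoods P(X=6 | ·): 1: 0.0399909; 2: 0.142857; 3: 0.
Posterior ∝ prior × likelihood. Numerator for 1: 0.583333·0.0399909 = 0.023328.
Normalizing constant: 0.583333·0.0399909 + 0.25·0.142857 + 0.166667·0 = 0.0590423.
P(1 | observation) = 0.023328 / 0.0590423 = 0.395107.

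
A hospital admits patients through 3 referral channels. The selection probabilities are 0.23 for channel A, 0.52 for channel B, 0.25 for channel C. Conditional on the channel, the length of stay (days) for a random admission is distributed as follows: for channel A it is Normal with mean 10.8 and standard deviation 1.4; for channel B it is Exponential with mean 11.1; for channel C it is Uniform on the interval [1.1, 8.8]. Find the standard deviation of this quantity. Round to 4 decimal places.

8.5235

Per component, A: μ=10.8, E[X²]=118.6; B: μ=11.1, E[X²]=246.42; C: μ=4.95, E[X²]=29.4433.
E[X] = 0.23·10.8 + 0.52·11.1 + 0.25·4.95 = 9.4935.
E[X²] = 0.23·118.6 + 0.52·246.42 + 0.25·29.4433 = 162.777.
Var(X) = E[X²] − (E[X])² = 162.777 − 90.1265 = 72.6507.
SD(X) = √72.6507 = 8.52354.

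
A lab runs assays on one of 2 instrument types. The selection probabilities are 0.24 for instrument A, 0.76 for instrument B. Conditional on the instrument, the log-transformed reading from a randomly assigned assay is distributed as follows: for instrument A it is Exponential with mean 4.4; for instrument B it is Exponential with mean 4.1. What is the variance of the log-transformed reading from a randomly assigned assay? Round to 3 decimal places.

17.438

Per component, A: μ=4.4, E[X²]=38.72; B: μ=4.1, E[X²]=33.62.
E[X] = 0.24·4.4 + 0.76·4.1 = 4.172.
E[X²] = 0.24·38.72 + 0.76·33.62 = 34.844.
Var(X) = E[X²] − (E[X])² = 34.844 − 17.4056 = 17.4384.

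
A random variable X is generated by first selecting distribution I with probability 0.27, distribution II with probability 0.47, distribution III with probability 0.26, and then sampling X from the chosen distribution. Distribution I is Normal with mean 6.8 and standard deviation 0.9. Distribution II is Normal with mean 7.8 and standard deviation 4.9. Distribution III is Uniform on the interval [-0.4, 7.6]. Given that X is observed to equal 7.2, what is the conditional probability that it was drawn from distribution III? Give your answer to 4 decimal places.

0.1817

Likelihoods f(7.2 | ·): I: 0.401582; II: 0.0808087; III: 0.125.
Posterior ∝ prior × likelihood. Numerator for III: 0.26·0.125 = 0.0325.
Normalizing constant: 0.27·0.401582 + 0.47·0.0808087 + 0.26·0.125 = 0.178907.
P(III | observation) = 0.0325 / 0.178907 = 0.181658.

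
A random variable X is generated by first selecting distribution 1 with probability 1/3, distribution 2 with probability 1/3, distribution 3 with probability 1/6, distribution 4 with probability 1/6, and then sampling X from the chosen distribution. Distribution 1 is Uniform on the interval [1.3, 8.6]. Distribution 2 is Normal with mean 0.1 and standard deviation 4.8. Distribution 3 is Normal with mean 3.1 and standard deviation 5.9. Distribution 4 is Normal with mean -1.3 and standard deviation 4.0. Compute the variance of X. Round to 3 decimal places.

23.749

Per component, 1: μ=4.95, E[X²]=28.9433; 2: μ=0.1, E[X²]=23.05; 3: μ=3.1, E[X²]=44.42; 4: μ=-1.3, E[X²]=17.69.
E[X] = 0.333333·4.95 + 0.333333·0.1 + 0.166667·3.1 + 0.166667·-1.3 = 1.98333.
E[X²] = 0.333333·28.9433 + 0.333333·23.05 + 0.166667·44.42 + 0.166667·17.69 = 27.6828.
Var(X) = E[X²] − (E[X])² = 27.6828 − 3.93361 = 23.7492.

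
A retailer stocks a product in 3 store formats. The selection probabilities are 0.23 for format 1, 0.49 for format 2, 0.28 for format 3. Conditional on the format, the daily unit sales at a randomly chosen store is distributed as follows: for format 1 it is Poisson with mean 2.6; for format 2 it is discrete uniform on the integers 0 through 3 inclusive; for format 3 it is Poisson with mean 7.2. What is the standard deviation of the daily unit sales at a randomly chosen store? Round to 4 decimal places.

3.0304

Per component, 1: μ=2.6, E[X²]=9.36; 2: μ=1.5, E[X²]=3.5; 3: μ=7.2, E[X²]=59.04.
E[X] = 0.23·2.6 + 0.49·1.5 + 0.28·7.2 = 3.349.
E[X²] = 0.23·9.36 + 0.49·3.5 + 0.28·59.04 = 20.399.
Var(X) = E[X²] − (E[X])² = 20.399 − 11.2158 = 9.1832.
SD(X) = √9.1832 = 3.03038.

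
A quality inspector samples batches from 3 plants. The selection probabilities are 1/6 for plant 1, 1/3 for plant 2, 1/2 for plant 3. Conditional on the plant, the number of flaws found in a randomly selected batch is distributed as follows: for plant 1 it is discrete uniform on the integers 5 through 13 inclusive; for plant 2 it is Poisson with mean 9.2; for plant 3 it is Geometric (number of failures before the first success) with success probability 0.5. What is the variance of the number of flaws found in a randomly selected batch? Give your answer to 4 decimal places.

21.7200

Per component, 1: μ=9, E[X²]=87.6667; 2: μ=9.2, E[X²]=93.84; 3: μ=1, E[X²]=3.
E[X] = 0.166667·9 + 0.333333·9.2 + 0.5·1 = 5.06667.
E[X²] = 0.166667·87.6667 + 0.333333·93.84 + 0.5·3 = 47.3911.
Var(X) = E[X²] − (E[X])² = 47.3911 − 25.6711 = 21.72.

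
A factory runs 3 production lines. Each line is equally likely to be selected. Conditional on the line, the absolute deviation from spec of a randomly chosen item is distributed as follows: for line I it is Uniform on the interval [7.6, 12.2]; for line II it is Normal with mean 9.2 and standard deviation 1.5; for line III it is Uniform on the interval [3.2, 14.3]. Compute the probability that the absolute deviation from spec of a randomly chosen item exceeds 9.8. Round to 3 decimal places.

0.424

Conditional on each line, P(X > 9.8): I: 0.521739; II: 0.344578; III: 0.405405.
By total probability, P(X > 9.8) = 0.333333·0.521739 + 0.333333·0.344578 + 0.333333·0.405405 = 0.423908.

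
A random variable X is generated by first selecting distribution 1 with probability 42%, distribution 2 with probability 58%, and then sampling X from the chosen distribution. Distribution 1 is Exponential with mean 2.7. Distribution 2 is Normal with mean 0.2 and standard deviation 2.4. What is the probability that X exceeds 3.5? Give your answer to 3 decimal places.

Conditional on each component, P(X > 3.5): 1: 0.273543; 2: 0.0845657.
By total probability, P(X > 3.5) = 0.42·0.273543 + 0.58·0.0845657 = 0.163936.

0.164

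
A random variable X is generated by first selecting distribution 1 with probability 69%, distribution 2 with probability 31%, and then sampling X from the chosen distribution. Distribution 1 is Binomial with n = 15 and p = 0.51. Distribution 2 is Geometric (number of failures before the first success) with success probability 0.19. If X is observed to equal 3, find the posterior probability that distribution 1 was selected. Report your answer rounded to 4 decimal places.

0.2031

Likelihoods P(X=3 | ·): 1: 0.0115631; 2: 0.100974.
Posterior ∝ prior × likelihood. Numerator for 1: 0.69·0.0115631 = 0.00797855.
Normalizing constant: 0.69·0.0115631 + 0.31·0.100974 = 0.0392804.
P(1 | observation) = 0.00797855 / 0.0392804 = 0.203118.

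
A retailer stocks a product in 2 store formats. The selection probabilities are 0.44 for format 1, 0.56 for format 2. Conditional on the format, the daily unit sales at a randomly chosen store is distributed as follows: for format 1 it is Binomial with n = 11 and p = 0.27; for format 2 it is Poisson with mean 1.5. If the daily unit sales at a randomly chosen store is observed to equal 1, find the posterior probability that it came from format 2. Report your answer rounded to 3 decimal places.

Likelihoods P(X=1 | ·): 1: 0.127639; 2: 0.334695.
Posterior ∝ prior × likelihood. Numerator for 2: 0.56·0.334695 = 0.187429.
Normalizing constant: 0.44·0.127639 + 0.56·0.334695 = 0.243591.
P(2 | observation) = 0.187429 / 0.243591 = 0.769444.

0.769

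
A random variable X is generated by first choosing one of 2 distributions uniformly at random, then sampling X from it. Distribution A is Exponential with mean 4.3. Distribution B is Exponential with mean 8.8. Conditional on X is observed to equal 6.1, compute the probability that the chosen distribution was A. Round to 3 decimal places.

Likelihoods f(6.1 | ·): A: 0.0562911; B: 0.0568162.
Posterior ∝ prior × likelihood. Numerator for A: 0.5·0.0562911 = 0.0281455.
Normalizing constant: 0.5·0.0562911 + 0.5·0.0568162 = 0.0565536.
P(A | observation) = 0.0281455 / 0.0565536 = 0.497678.

0.498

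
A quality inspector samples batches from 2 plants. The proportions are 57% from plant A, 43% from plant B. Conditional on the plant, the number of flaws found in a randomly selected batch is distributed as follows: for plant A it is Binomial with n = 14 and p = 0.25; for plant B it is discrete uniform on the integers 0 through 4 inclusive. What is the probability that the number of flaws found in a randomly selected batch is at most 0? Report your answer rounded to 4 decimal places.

Conditional on each plant, P(X ≤ 0): A: 0.0178179; B: 0.2.
By total probability, P(X ≤ 0) = 0.57·0.0178179 + 0.43·0.2 = 0.0961562.

0.0962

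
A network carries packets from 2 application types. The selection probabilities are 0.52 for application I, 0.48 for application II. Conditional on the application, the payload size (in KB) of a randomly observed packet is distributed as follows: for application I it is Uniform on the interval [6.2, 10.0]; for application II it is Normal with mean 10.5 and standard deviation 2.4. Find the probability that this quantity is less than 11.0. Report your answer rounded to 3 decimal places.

0.800

Conditional on each application, P(X < 11.0): I: 1; II: 0.582516.
By total probability, P(X < 11.0) = 0.52·1 + 0.48·0.582516 = 0.799608.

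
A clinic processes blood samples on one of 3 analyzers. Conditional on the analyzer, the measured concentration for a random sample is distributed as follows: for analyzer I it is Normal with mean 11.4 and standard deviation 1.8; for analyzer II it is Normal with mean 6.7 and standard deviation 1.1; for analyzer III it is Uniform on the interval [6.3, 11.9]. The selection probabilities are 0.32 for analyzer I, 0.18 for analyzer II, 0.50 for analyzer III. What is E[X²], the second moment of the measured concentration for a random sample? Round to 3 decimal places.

For each component E[X²] = Var + (mean)², giving I: 133.2; II: 46.1; III: 85.4233.
Overall E[X²] = 0.32·133.2 + 0.18·46.1 + 0.5·85.4233 = 93.6337.

93.634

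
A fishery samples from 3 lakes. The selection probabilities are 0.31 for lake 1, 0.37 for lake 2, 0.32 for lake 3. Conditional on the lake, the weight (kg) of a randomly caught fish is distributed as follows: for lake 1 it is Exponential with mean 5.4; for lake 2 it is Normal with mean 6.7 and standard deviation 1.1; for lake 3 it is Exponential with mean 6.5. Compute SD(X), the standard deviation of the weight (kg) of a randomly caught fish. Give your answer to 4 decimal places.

4.8297

Per component, 1: μ=5.4, E[X²]=58.32; 2: μ=6.7, E[X²]=46.1; 3: μ=6.5, E[X²]=84.5.
E[X] = 0.31·5.4 + 0.37·6.7 + 0.32·6.5 = 6.233.
E[X²] = 0.31·58.32 + 0.37·46.1 + 0.32·84.5 = 62.1762.
Var(X) = E[X²] − (E[X])² = 62.1762 − 38.8503 = 23.3259.
SD(X) = √23.3259 = 4.82969.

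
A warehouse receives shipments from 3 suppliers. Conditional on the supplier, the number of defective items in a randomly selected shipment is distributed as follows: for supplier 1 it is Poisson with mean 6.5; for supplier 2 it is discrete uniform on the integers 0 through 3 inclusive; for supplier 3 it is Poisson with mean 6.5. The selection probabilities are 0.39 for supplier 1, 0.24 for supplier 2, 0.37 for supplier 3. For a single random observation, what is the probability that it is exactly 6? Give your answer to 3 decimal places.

0.120

Conditional on each supplier, P(X = 6): 1: 0.157483; 2: 0; 3: 0.157483.
By total probability, P(X = 6) = 0.39·0.157483 + 0.24·0 + 0.37·0.157483 = 0.119687.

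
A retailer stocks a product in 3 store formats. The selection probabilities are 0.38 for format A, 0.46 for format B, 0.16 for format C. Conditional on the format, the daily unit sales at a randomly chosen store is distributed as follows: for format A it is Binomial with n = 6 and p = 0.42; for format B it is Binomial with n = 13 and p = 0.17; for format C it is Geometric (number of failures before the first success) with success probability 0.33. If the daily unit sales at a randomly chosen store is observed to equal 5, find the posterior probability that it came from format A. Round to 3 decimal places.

Likelihoods P(X=5 | ·): A: 0.0454805; B: 0.0411574; C: 0.0445541.
Posterior ∝ prior × likelihood. Numerator for A: 0.38·0.0454805 = 0.0172826.
Normalizing constant: 0.38·0.0454805 + 0.46·0.0411574 + 0.16·0.0445541 = 0.0433437.
P(A | observation) = 0.0172826 / 0.0433437 = 0.398734.

0.399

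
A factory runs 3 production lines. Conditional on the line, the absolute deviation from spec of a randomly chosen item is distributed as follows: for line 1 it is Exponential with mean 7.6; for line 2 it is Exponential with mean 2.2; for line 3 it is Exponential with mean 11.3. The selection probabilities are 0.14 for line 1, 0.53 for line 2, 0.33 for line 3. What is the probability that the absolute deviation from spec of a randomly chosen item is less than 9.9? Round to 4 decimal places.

Conditional on each line, P(X < 9.9): 1: 0.728184; 2: 0.988891; 3: 0.583599.
By total probability, P(X < 9.9) = 0.14·0.728184 + 0.53·0.988891 + 0.33·0.583599 = 0.818646.

0.8186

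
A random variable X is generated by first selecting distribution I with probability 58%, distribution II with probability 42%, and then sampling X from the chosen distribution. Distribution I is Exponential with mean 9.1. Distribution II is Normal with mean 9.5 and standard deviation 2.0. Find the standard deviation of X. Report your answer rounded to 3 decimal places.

Per component, I: μ=9.1, E[X²]=165.62; II: μ=9.5, E[X²]=94.25.
E[X] = 0.58·9.1 + 0.42·9.5 = 9.268.
E[X²] = 0.58·165.62 + 0.42·94.25 = 135.645.
Var(X) = E[X²] − (E[X])² = 135.645 − 85.8958 = 49.7488.
SD(X) = √49.7488 = 7.05328.

7.053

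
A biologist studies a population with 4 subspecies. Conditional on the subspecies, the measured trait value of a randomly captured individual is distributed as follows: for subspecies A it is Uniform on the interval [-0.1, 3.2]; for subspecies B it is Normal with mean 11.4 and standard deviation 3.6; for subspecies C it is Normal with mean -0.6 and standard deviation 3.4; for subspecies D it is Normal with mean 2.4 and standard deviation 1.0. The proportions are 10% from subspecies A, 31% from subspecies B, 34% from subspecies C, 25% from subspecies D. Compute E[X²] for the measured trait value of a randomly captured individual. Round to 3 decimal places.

For each component E[X²] = Var + (mean)², giving A: 3.31; B: 142.92; C: 11.92; D: 6.76.
Overall E[X²] = 0.1·3.31 + 0.31·142.92 + 0.34·11.92 + 0.25·6.76 = 50.379.

50.379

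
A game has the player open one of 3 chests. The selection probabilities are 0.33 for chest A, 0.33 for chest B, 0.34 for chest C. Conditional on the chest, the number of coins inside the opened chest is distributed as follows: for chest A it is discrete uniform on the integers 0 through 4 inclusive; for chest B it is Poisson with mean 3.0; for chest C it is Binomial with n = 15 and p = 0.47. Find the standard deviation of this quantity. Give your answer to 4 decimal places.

Per component, A: μ=2, E[X²]=6; B: μ=3, E[X²]=12; C: μ=7.05, E[X²]=53.439.
E[X] = 0.33·2 + 0.33·3 + 0.34·7.05 = 4.047.
E[X²] = 0.33·6 + 0.33·12 + 0.34·53.439 = 24.1093.
Var(X) = E[X²] − (E[X])² = 24.1093 − 16.3782 = 7.73105.
SD(X) = √7.73105 = 2.78048.

2.7805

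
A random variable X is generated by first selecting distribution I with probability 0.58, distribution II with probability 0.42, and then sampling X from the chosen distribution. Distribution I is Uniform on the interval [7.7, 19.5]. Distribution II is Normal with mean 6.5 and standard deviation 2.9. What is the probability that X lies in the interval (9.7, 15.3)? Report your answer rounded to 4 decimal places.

Conditional on each component, P(9.7 < X < 15.3): I: 0.474576; II: 0.133712.
By total probability, P(9.7 < X < 15.3) = 0.58·0.474576 + 0.42·0.133712 = 0.331413.

0.3314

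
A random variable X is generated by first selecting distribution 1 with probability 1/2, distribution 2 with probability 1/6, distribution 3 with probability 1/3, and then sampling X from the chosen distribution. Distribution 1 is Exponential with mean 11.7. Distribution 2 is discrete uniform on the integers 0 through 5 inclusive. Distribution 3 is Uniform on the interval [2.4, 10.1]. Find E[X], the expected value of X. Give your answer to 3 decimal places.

8.350

Component means — 1: 11.7; 2: 2.5; 3: 6.25.
E[X] = 0.5·11.7 + 0.166667·2.5 + 0.333333·6.25 = 8.35.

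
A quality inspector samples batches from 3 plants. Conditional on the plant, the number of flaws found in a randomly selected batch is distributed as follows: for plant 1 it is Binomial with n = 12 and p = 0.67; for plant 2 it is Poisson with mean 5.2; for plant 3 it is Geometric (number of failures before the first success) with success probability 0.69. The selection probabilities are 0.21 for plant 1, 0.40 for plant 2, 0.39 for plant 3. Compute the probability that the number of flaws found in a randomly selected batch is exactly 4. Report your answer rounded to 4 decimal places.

0.0727

Conditional on each plant, P(X = 4): 1: 0.0140287; 2: 0.168063; 3: 0.00637229.
By total probability, P(X = 4) = 0.21·0.0140287 + 0.4·0.168063 + 0.39·0.00637229 = 0.0726562.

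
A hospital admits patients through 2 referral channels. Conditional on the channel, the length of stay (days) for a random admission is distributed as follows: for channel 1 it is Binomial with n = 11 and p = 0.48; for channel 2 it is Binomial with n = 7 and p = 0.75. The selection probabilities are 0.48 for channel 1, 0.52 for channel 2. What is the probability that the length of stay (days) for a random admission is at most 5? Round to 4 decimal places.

Conditional on each channel, P(X ≤ 5): 1: 0.553997; 2: 0.555054.
By total probability, P(X ≤ 5) = 0.48·0.553997 + 0.52·0.555054 = 0.554546.

0.5545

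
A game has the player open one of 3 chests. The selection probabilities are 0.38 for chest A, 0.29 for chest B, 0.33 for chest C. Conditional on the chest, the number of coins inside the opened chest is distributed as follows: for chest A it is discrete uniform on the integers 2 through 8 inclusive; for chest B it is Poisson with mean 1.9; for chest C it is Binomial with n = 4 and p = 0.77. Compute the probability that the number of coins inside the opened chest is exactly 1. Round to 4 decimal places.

0.0948

Conditional on each chest, P(X = 1): A: 0; B: 0.28418; C: 0.0374744.
By total probability, P(X = 1) = 0.38·0 + 0.29·0.28418 + 0.33·0.0374744 = 0.0947788.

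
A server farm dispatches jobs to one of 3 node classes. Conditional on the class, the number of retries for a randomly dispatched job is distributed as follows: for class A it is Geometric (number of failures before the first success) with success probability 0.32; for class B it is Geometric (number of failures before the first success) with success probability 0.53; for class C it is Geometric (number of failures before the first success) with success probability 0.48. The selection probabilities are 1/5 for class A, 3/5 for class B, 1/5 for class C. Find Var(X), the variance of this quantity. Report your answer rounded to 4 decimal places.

3.0154

Per component, A: μ=2.125, E[X²]=11.1562; B: μ=0.886792, E[X²]=2.45959; C: μ=1.08333, E[X²]=3.43056.
E[X] = 0.2·2.125 + 0.6·0.886792 + 0.2·1.08333 = 1.17374.
E[X²] = 0.2·11.1562 + 0.6·2.45959 + 0.2·3.43056 = 4.39312.
Var(X) = E[X²] − (E[X])² = 4.39312 − 1.37767 = 3.01545.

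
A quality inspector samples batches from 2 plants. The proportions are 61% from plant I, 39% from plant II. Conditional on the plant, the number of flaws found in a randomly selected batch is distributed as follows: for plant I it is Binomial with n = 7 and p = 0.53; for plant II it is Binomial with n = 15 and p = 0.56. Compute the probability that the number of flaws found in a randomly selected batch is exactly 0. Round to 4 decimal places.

Conditional on each plant, P(X = 0): I: 0.00506623; II: 4.48529e-06.
By total probability, P(X = 0) = 0.61·0.00506623 + 0.39·4.48529e-06 = 0.00309215.

0.0031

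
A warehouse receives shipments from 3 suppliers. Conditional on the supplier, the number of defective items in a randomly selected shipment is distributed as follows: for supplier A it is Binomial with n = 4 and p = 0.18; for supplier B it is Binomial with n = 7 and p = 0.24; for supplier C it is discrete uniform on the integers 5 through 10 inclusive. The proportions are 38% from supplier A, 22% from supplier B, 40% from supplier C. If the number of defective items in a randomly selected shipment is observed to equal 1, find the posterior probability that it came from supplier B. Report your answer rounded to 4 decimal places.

Likelihoods P(X=1 | ·): A: 0.396985; B: 0.323736; C: 0.
Posterior ∝ prior × likelihood. Numerator for B: 0.22·0.323736 = 0.0712219.
Normalizing constant: 0.38·0.396985 + 0.22·0.323736 + 0.4·0 = 0.222076.
P(B | observation) = 0.0712219 / 0.222076 = 0.320709.

0.3207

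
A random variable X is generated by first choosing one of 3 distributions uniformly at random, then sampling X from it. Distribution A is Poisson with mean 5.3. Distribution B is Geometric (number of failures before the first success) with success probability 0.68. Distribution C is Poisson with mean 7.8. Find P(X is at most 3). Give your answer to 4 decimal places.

0.4211

Conditional on each component, P(X ≤ 3): A: 0.22541; B: 0.989514; C: 0.0484766.
By total probability, P(X ≤ 3) = 0.333333·0.22541 + 0.333333·0.989514 + 0.333333·0.0484766 = 0.421133.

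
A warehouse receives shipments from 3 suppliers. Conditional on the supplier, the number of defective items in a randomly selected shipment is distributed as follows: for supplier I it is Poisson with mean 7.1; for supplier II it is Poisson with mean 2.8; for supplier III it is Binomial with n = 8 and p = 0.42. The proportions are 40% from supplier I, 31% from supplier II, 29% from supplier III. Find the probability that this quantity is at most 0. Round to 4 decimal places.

Conditional on each supplier, P(X ≤ 0): I: 0.000825105; II: 0.0608101; III: 0.0128063.
By total probability, P(X ≤ 0) = 0.4·0.000825105 + 0.31·0.0608101 + 0.29·0.0128063 = 0.022895.

0.0229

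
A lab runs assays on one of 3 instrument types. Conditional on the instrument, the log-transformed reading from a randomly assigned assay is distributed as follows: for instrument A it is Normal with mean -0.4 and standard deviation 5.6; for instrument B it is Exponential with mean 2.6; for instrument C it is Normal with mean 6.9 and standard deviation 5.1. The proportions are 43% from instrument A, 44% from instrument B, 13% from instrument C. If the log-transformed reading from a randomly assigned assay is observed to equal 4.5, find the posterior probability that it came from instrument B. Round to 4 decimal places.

0.4999

Likelihoods f(4.5 | ·): A: 0.0485812; B: 0.0681339; C: 0.0700248.
Posterior ∝ prior × likelihood. Numerator for B: 0.44·0.0681339 = 0.0299789.
Normalizing constant: 0.43·0.0485812 + 0.44·0.0681339 + 0.13·0.0700248 = 0.0599721.
P(B | observation) = 0.0299789 / 0.0599721 = 0.499881.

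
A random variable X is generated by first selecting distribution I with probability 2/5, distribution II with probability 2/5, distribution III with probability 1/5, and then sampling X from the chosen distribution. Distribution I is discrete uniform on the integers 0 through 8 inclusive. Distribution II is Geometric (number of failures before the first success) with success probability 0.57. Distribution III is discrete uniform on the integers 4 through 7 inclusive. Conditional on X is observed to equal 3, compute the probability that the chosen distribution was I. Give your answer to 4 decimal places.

Likelihoods P(X=3 | ·): I: 0.111111; II: 0.045319; III: 0.
Posterior ∝ prior × likelihood. Numerator for I: 0.4·0.111111 = 0.0444444.
Normalizing constant: 0.4·0.111111 + 0.4·0.045319 + 0.2·0 = 0.062572.
P(I | observation) = 0.0444444 / 0.062572 = 0.710292.

0.7103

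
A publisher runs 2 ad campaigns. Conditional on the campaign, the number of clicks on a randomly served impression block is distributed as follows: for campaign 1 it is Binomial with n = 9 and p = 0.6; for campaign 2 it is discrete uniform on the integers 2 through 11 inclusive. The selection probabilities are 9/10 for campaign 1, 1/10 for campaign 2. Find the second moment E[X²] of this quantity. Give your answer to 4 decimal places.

For each component E[X²] = Var + (mean)², giving 1: 31.32; 2: 50.5.
Overall E[X²] = 0.9·31.32 + 0.1·50.5 = 33.238.

33.2380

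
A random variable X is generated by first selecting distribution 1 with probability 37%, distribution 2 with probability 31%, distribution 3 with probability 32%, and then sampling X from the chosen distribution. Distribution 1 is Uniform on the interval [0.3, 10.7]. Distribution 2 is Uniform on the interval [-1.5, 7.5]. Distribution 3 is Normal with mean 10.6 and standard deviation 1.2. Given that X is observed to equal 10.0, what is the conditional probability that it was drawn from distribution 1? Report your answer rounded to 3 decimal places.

0.275

Likelihoods f(10.0 | ·): 1: 0.0961538; 2: 0; 3: 0.293388.
Posterior ∝ prior × likelihood. Numerator for 1: 0.37·0.0961538 = 0.0355769.
Normalizing constant: 0.37·0.0961538 + 0.31·0 + 0.32·0.293388 = 0.129461.
P(1 | observation) = 0.0355769 / 0.129461 = 0.274808.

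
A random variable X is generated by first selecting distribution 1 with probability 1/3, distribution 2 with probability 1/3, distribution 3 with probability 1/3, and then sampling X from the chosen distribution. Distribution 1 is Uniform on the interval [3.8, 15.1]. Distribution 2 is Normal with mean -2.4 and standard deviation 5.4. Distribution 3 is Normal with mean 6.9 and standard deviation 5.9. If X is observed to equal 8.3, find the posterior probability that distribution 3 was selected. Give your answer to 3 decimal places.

0.399

Likelihoods f(8.3 | ·): 1: 0.0884956; 2: 0.0103738; 3: 0.0657403.
Posterior ∝ prior × likelihood. Numerator for 3: 0.333333·0.0657403 = 0.0219134.
Normalizing constant: 0.333333·0.0884956 + 0.333333·0.0103738 + 0.333333·0.0657403 = 0.0548699.
P(3 | observation) = 0.0219134 / 0.0548699 = 0.399371.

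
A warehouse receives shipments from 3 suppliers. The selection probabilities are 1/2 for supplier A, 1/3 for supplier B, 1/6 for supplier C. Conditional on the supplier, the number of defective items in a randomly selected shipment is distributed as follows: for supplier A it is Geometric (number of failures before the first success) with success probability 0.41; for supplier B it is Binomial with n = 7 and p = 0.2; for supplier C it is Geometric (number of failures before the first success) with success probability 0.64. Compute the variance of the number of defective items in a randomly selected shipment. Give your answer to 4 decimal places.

2.3780

Per component, A: μ=1.43902, E[X²]=5.58061; B: μ=1.4, E[X²]=3.08; C: μ=0.5625, E[X²]=1.19531.
E[X] = 0.5·1.43902 + 0.333333·1.4 + 0.166667·0.5625 = 1.27993.
E[X²] = 0.5·5.58061 + 0.333333·3.08 + 0.166667·1.19531 = 4.01619.
Var(X) = E[X²] − (E[X])² = 4.01619 − 1.63822 = 2.37797.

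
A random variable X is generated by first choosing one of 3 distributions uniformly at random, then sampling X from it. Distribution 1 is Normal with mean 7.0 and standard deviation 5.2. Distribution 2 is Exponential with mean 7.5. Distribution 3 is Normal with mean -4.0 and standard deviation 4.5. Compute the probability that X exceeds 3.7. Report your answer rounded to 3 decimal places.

0.464

Conditional on each component, P(X > 3.7): 1: 0.73716; 2: 0.610588; 3: 0.0435303.
By total probability, P(X > 3.7) = 0.333333·0.73716 + 0.333333·0.610588 + 0.333333·0.0435303 = 0.463759.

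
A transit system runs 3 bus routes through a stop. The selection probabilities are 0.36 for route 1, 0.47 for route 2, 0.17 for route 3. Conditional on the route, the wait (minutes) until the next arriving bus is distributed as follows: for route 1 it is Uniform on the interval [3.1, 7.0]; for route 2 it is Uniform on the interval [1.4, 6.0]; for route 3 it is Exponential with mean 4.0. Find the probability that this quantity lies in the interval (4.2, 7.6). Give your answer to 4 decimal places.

Conditional on each route, P(4.2 < X < 7.6): 1: 0.717949; 2: 0.391304; 3: 0.200369.
By total probability, P(4.2 < X < 7.6) = 0.36·0.717949 + 0.47·0.391304 + 0.17·0.200369 = 0.476437.

0.4764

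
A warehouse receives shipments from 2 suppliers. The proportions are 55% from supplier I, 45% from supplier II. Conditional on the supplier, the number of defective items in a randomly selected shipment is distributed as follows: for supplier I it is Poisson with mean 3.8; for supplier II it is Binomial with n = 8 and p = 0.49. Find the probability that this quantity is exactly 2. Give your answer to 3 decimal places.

0.142

Conditional on each supplier, P(X = 2): I: 0.161517; II: 0.118296.
By total probability, P(X = 2) = 0.55·0.161517 + 0.45·0.118296 = 0.142068.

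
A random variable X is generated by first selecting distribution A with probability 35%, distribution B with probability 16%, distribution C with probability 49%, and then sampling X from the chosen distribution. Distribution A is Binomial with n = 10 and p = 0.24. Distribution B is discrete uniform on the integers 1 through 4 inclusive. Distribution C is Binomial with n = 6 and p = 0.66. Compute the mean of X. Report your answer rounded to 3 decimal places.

3.180

Component means — A: 2.4; B: 2.5; C: 3.96.
E[X] = 0.35·2.4 + 0.16·2.5 + 0.49·3.96 = 3.1804.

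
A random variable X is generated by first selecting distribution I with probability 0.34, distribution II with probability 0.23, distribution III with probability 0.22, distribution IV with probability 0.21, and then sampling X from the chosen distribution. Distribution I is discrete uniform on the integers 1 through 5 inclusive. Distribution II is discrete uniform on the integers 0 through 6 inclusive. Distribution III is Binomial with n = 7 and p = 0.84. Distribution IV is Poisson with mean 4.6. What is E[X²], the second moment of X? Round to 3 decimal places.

For each component E[X²] = Var + (mean)², giving I: 11; II: 13; III: 35.5152; IV: 25.76.
Overall E[X²] = 0.34·11 + 0.23·13 + 0.22·35.5152 + 0.21·25.76 = 19.9529.

19.953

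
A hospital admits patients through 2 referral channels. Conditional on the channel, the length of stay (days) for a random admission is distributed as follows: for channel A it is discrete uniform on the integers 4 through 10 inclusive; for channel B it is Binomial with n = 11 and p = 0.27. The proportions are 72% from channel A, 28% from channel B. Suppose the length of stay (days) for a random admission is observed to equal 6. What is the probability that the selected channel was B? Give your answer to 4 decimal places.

0.0917

Likelihoods P(X=6 | ·): A: 0.142857; B: 0.0371055.
Posterior ∝ prior × likelihood. Numerator for B: 0.28·0.0371055 = 0.0103896.
Normalizing constant: 0.72·0.142857 + 0.28·0.0371055 = 0.113247.
P(B | observation) = 0.0103896 / 0.113247 = 0.0917427.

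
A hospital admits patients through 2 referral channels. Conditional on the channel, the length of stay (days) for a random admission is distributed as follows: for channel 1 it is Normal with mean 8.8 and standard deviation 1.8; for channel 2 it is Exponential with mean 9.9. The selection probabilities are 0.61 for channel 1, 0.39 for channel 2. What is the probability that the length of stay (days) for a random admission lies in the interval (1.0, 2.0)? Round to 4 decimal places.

Conditional on each channel, P(1.0 < X < 2.0): 1: 7.17736e-05; 2: 0.0868455.
By total probability, P(1.0 < X < 2.0) = 0.61·7.17736e-05 + 0.39·0.0868455 = 0.0339135.

0.0339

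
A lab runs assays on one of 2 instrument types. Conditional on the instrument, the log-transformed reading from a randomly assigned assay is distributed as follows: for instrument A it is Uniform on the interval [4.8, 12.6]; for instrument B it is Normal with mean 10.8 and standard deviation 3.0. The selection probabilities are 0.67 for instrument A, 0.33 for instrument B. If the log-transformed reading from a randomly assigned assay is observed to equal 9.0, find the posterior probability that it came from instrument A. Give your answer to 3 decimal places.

0.701

Likelihoods f(9.0 | ·): A: 0.128205; B: 0.111075.
Posterior ∝ prior × likelihood. Numerator for A: 0.67·0.128205 = 0.0858974.
Normalizing constant: 0.67·0.128205 + 0.33·0.111075 = 0.122552.
P(A | observation) = 0.0858974 / 0.122552 = 0.700905.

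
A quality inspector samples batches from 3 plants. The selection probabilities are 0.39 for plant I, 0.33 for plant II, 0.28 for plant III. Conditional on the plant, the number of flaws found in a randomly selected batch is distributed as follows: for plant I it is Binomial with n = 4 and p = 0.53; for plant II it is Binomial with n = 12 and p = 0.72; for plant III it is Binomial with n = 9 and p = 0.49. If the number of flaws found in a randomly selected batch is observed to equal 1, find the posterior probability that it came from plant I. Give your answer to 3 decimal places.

Likelihoods P(X=1 | ·): I: 0.220105; II: 7.16559e-06; III: 0.0201837.
Posterior ∝ prior × likelihood. Numerator for I: 0.39·0.220105 = 0.0858409.
Normalizing constant: 0.39·0.220105 + 0.33·7.16559e-06 + 0.28·0.0201837 = 0.0914946.
P(I | observation) = 0.0858409 / 0.0914946 = 0.938206.

0.938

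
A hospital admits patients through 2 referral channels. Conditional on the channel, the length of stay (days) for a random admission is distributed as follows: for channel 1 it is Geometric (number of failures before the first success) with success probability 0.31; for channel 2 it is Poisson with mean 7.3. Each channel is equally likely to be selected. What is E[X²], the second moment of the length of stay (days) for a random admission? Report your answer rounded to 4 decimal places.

36.3621

For each component E[X²] = Var + (mean)², giving 1: 12.1342; 2: 60.59.
Overall E[X²] = 0.5·12.1342 + 0.5·60.59 = 36.3621.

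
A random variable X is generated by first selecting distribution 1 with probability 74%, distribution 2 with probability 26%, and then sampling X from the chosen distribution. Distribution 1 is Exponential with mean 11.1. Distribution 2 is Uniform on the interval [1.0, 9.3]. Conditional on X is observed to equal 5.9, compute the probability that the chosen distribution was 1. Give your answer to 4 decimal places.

Likelihoods f(5.9 | ·): 1: 0.0529463; 2: 0.120482.
Posterior ∝ prior × likelihood. Numerator for 1: 0.74·0.0529463 = 0.0391803.
Normalizing constant: 0.74·0.0529463 + 0.26·0.120482 = 0.0705056.
P(1 | observation) = 0.0391803 / 0.0705056 = 0.555705.

0.5557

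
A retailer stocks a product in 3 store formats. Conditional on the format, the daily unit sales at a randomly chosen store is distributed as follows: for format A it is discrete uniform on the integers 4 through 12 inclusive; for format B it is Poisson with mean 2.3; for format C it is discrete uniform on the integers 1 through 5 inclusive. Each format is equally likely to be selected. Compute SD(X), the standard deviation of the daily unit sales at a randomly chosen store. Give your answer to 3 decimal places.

Per component, A: μ=8, E[X²]=70.6667; B: μ=2.3, E[X²]=7.59; C: μ=3, E[X²]=11.
E[X] = 0.333333·8 + 0.333333·2.3 + 0.333333·3 = 4.43333.
E[X²] = 0.333333·70.6667 + 0.333333·7.59 + 0.333333·11 = 29.7522.
Var(X) = E[X²] − (E[X])² = 29.7522 − 19.6544 = 10.0978.
SD(X) = √10.0978 = 3.1777.

3.178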